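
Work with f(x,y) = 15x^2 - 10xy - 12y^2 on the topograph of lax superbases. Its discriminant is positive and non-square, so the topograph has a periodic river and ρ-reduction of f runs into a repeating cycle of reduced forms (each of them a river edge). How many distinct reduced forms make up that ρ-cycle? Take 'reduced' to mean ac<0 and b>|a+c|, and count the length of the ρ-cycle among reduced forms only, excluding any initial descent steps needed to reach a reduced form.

D = 820, ⌊√D⌋ = 28
descent: ρ → (-12,10,15)  [lands on river]
river: ρ → (15,20,-7)
river: ρ → (-7,22,12)
river: ρ → (12,26,-3)
river: ρ → (-3,28,3)
river: ρ → (3,26,-12)
river: ρ → (-12,22,7)
river: ρ → (7,20,-15)
river: ρ → (-15,10,12)
river: ρ → (12,14,-13)
river: ρ → (-13,12,13)
river: ρ → (13,14,-12)
ρ-cycle length = 12 (tail of 1 descent step not counted)

12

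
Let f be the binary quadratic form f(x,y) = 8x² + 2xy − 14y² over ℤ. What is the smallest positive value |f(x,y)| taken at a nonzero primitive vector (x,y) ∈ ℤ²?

descent: ρ → (-14,-2,8)
descent: ρ → (8,18,-4)  [lands on river]
river: ρ → (-4,14,16)
river: ρ → (16,18,-2)
river: ρ → (-2,18,16)
river: ρ → (16,14,-4)
river: ρ → (-4,18,8)
river: ρ → (8,14,-8)
river: ρ → (-8,18,4)
river: ρ → (4,14,-16)
river: ρ → (-16,18,2)
river: ρ → (2,18,-16)
river: ρ → (-16,14,4)
river: ρ → (4,18,-8)
river: ρ → (-8,14,8)
closes: descent 2, river 14
min |a| on river = 2

2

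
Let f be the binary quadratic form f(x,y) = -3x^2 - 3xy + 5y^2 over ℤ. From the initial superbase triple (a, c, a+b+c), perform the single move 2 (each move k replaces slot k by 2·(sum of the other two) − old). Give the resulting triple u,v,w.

start (-3,5,-1) = (f(1,0),f(0,1),f(1,1))
replace slot 2: 2·((-3)+(-1)) − 5 = -13 → (-3,-13,-1)

-3,-13,-1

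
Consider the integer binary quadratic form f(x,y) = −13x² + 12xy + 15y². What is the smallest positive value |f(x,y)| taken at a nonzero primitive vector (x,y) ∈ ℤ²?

river: ρ → (15,18,-10)
river: ρ → (-10,22,11)
river: ρ → (11,22,-10)
river: ρ → (-10,18,15)
river: ρ → (15,12,-13)
river: ρ → (-13,14,14)
river: ρ → (14,14,-13)
river: ρ → (-13,12,15)
closes: descent 0, river 8
min |a| on river = 10

10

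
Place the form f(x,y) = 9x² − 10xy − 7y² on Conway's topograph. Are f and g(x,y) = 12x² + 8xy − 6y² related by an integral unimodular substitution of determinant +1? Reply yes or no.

D₁ = 352, D₂ = 352
river cycle of f (length 6): (-7, 10, 9), (9, 8, -8), (-8, 8, 9), (9, 10, -7), (-7, 18, 1), (1, 18, -7)
river cycle of g (length 6): (-6, 16, 4), (4, 16, -6), (-6, 8, 12), (12, 16, -2), (-2, 16, 12), (12, 8, -6)
cycles differ ⇒ inequivalent

no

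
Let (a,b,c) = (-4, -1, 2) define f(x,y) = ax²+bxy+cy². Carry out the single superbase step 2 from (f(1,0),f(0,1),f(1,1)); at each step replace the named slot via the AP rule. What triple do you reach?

start (-4,2,-3) = (f(1,0),f(0,1),f(1,1))
replace slot 2: 2·((-4)+(-3)) − 2 = -16 → (-4,-16,-3)

-4,-16,-3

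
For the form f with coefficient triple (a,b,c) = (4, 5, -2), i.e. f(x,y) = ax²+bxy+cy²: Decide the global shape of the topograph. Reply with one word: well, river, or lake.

D = b²−4ac = 5² − 4·4·(-2) = 57
D > 0 non-square ⇒ indefinite ⇒ periodic river

river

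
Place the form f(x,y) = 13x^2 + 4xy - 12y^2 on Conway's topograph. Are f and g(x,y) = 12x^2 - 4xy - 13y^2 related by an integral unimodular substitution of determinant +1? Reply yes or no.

D₁ = 640, D₂ = 640
river cycle of f (length 8): (-12, 20, 5), (5, 20, -12), (-12, 4, 13), (13, 22, -3), (-3, 20, 20), (20, 20, -3), (-3, 22, 13), (13, 4, -12)
river cycle of g (length 8): (-13, 4, 12), (12, 20, -5), (-5, 20, 12), (12, 4, -13), (-13, 22, 3), (3, 20, -20), (-20, 20, 3), (3, 22, -13)
cycles differ ⇒ inequivalent

no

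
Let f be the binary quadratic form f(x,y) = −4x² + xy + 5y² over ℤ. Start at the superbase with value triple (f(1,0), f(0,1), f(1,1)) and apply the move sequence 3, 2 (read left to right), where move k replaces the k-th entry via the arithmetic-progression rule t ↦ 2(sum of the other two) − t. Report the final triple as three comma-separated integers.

start (-4,5,2) = (f(1,0),f(0,1),f(1,1))
replace slot 3: 2·((-4)+5) − 2 = 0 → (-4,5,0)
replace slot 2: 2·((-4)+0) − 5 = -13 → (-4,-13,0)

-4,-13,0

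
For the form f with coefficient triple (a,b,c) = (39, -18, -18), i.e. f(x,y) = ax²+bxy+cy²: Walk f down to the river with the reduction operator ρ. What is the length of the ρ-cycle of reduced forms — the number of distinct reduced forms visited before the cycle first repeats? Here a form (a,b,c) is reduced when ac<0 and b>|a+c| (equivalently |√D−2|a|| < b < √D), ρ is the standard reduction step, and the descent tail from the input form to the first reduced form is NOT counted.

D = 3132, ⌊√D⌋ = 55
descent: ρ → (-18,54,3)  [lands on river]
river: ρ → (3,54,-18)
ρ-cycle length = 2 (tail of 1 descent step not counted)

2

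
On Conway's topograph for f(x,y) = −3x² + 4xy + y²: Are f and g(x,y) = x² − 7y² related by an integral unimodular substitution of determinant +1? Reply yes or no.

D₁ = 28, D₂ = 28
river cycle of f (length 4): (1, 4, -3), (-3, 2, 2), (2, 2, -3), (-3, 4, 1)
river cycle of g (length 4): (1, 4, -3), (-3, 2, 2), (2, 2, -3), (-3, 4, 1)
cycles coincide ⇒ equivalent

yes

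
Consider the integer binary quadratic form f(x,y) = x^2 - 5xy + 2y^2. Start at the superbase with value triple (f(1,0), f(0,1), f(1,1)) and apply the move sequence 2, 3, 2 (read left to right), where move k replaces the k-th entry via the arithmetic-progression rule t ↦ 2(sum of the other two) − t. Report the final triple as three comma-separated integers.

start (1,2,-2) = (f(1,0),f(0,1),f(1,1))
replace slot 2: 2·(1+(-2)) − 2 = -4 → (1,-4,-2)
replace slot 3: 2·(1+(-4)) − (-2) = -4 → (1,-4,-4)
replace slot 2: 2·(1+(-4)) − (-4) = -2 → (1,-2,-4)

1,-2,-4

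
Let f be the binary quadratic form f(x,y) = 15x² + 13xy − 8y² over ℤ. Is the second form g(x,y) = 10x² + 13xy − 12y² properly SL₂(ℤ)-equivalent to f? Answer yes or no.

D₁ = 649, D₂ = 649
river cycle of f (length 34): (-8, 19, 9), (9, 17, -10), (-10, 23, 3), (3, 25, -2), (-2, 23, 15), (15, 7, -10), (-10, 13, 12), (12, 11, -11), (-11, 11, 12), (12, 13, -10), … (24 more)
river cycle of g (length 34): (-12, 11, 11), (11, 11, -12), (-12, 13, 10), (10, 7, -15), (-15, 23, 2), (2, 25, -3), (-3, 23, 10), (10, 17, -9), (-9, 19, 8), (8, 13, -15), … (24 more)
cycles differ ⇒ inequivalent

no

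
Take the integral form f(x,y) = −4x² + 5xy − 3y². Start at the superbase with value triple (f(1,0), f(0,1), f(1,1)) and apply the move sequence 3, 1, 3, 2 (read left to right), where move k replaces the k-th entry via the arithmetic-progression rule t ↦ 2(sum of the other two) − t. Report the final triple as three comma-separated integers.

start (-4,-3,-2) = (f(1,0),f(0,1),f(1,1))
replace slot 3: 2·((-4)+(-3)) − (-2) = -12 → (-4,-3,-12)
replace slot 1: 2·((-3)+(-12)) − (-4) = -26 → (-26,-3,-12)
replace slot 3: 2·((-26)+(-3)) − (-12) = -46 → (-26,-3,-46)
replace slot 2: 2·((-26)+(-46)) − (-3) = -141 → (-26,-141,-46)

-26,-141,-46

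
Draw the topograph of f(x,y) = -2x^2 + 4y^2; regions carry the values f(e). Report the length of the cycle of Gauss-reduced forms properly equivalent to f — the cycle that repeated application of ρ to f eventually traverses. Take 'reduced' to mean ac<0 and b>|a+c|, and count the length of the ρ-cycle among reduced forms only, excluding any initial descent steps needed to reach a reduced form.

D = 32, ⌊√D⌋ = 5
descent: ρ → (4,0,-2)
descent: ρ → (-2,4,2)  [lands on river]
river: ρ → (2,4,-2)
ρ-cycle length = 2 (tail of 2 descent steps not counted)

2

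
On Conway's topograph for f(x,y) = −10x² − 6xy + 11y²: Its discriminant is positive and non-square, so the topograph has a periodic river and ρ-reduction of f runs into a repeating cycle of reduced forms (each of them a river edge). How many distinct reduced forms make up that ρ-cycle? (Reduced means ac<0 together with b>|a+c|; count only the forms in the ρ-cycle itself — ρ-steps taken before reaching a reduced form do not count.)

D = 476, ⌊√D⌋ = 21
descent: ρ → (11,6,-10)  [lands on river]
river: ρ → (-10,14,7)
river: ρ → (7,14,-10)
river: ρ → (-10,6,11)
river: ρ → (11,16,-5)
river: ρ → (-5,14,14)
river: ρ → (14,14,-5)
river: ρ → (-5,16,11)
ρ-cycle length = 8 (tail of 1 descent step not counted)

8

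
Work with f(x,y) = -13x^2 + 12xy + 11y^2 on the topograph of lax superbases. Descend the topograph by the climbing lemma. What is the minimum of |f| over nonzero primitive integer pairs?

river: ρ → (11,10,-14)
river: ρ → (-14,18,7)
river: ρ → (7,24,-5)
river: ρ → (-5,26,2)
river: ρ → (2,26,-5)
river: ρ → (-5,24,7)
river: ρ → (7,18,-14)
river: ρ → (-14,10,11)
river: ρ → (11,12,-13)
river: ρ → (-13,14,10)
river: ρ → (10,26,-1)
river: ρ → (-1,26,10)
river: ρ → (10,14,-13)
river: ρ → (-13,12,11)
closes: descent 0, river 14
min |a| on river = 1

1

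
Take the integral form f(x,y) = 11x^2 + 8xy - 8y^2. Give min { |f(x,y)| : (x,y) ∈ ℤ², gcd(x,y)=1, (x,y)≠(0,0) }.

river: ρ → (-8,8,11)
river: ρ → (11,14,-5)
river: ρ → (-5,16,8)
river: ρ → (8,16,-5)
river: ρ → (-5,14,11)
river: ρ → (11,8,-8)
closes: descent 0, river 6
min |a| on river = 5

5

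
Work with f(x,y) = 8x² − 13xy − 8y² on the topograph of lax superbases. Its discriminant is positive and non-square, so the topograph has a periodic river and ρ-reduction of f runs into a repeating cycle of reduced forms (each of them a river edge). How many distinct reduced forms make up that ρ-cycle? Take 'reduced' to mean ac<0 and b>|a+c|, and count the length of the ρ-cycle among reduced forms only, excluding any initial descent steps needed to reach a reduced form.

D = 425, ⌊√D⌋ = 20
descent: ρ → (-8,13,8)  [lands on river]
river: ρ → (8,19,-2)
river: ρ → (-2,17,17)
river: ρ → (17,17,-2)
river: ρ → (-2,19,8)
river: ρ → (8,13,-8)
river: ρ → (-8,19,2)
river: ρ → (2,17,-17)
river: ρ → (-17,17,2)
river: ρ → (2,19,-8)
ρ-cycle length = 10 (tail of 1 descent step not counted)

10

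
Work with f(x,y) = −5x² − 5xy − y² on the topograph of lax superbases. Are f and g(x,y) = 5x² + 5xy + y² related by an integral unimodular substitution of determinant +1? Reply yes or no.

D₁ = 5, D₂ = 5
river cycle of f (length 2): (-1, 1, 1), (1, 1, -1)
river cycle of g (length 2): (1, 1, -1), (-1, 1, 1)
cycles coincide ⇒ equivalent

yes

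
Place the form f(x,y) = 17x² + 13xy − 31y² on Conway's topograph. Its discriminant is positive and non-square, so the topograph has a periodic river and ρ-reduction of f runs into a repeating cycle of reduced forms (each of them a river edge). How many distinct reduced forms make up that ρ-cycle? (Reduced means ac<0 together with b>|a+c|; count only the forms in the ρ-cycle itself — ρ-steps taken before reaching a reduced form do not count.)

D = 2277, ⌊√D⌋ = 47
descent: ρ → (-31,-13,17)
descent: ρ → (17,47,-1)  [lands on river]
river: ρ → (-1,47,17)
river: ρ → (17,21,-27)
river: ρ → (-27,33,11)
river: ρ → (11,33,-27)
river: ρ → (-27,21,17)
ρ-cycle length = 6 (tail of 2 descent steps not counted)

6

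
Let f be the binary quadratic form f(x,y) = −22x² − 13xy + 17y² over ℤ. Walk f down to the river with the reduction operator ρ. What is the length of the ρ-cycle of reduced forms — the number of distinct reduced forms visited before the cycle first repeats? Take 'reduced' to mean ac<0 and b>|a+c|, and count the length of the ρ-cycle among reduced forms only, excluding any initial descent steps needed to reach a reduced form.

D = 1665, ⌊√D⌋ = 40
descent: ρ → (17,13,-22)  [lands on river]
river: ρ → (-22,31,8)
river: ρ → (8,33,-18)
river: ρ → (-18,39,2)
river: ρ → (2,37,-37)
river: ρ → (-37,37,2)
river: ρ → (2,39,-18)
river: ρ → (-18,33,8)
river: ρ → (8,31,-22)
river: ρ → (-22,13,17)
river: ρ → (17,21,-18)
river: ρ → (-18,15,20)
river: ρ → (20,25,-13)
river: ρ → (-13,27,18)
river: ρ → (18,9,-22)
river: ρ → (-22,35,5)
river: ρ → (5,35,-22)
river: ρ → (-22,9,18)
river: ρ → (18,27,-13)
river: ρ → (-13,25,20)
river: ρ → (20,15,-18)
river: ρ → (-18,21,17)
ρ-cycle length = 22 (tail of 1 descent step not counted)

22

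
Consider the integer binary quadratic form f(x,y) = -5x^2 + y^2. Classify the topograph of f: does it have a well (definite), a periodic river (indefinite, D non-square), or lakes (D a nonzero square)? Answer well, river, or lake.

D = b²−4ac = 0² − 4·(-5)·1 = 20
D > 0 non-square ⇒ indefinite ⇒ periodic river

river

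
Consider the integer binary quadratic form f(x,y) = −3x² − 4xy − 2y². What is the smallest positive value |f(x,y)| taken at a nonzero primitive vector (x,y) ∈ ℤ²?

translate: b→-2 (≡4 mod 6), so (3,4,2)→(3,-2,1)
flip: (3,-2,1)→(1,2,3)
translate: b→0 (≡2 mod 2), so (1,2,3)→(1,0,2)
reduced (well bottom): (1,0,2) with a≤c, −a<b≤a
well minimum |f| = |-1| = 1 (negative-definite)

1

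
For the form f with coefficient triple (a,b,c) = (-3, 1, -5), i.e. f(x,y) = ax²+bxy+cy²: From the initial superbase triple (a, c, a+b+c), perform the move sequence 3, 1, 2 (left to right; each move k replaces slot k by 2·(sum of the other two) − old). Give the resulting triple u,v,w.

start (-3,-5,-7) = (f(1,0),f(0,1),f(1,1))
replace slot 3: 2·((-3)+(-5)) − (-7) = -9 → (-3,-5,-9)
replace slot 1: 2·((-5)+(-9)) − (-3) = -25 → (-25,-5,-9)
replace slot 2: 2·((-25)+(-9)) − (-5) = -63 → (-25,-63,-9)

-25,-63,-9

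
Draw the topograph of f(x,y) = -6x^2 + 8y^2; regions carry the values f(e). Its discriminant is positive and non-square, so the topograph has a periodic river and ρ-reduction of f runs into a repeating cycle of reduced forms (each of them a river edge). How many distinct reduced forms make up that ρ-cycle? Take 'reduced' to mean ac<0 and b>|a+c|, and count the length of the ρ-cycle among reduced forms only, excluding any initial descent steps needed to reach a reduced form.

D = 192, ⌊√D⌋ = 13
descent: ρ → (8,0,-6)
descent: ρ → (-6,12,2)  [lands on river]
river: ρ → (2,12,-6)
ρ-cycle length = 2 (tail of 2 descent steps not counted)

2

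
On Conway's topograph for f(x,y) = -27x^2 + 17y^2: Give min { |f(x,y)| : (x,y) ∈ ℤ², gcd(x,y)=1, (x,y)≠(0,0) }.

descent: ρ → (17,34,-10)  [lands on river]
river: ρ → (-10,26,29)
river: ρ → (29,32,-7)
river: ρ → (-7,38,14)
river: ρ → (14,18,-27)
river: ρ → (-27,36,5)
river: ρ → (5,34,-34)
river: ρ → (-34,34,5)
river: ρ → (5,36,-27)
river: ρ → (-27,18,14)
river: ρ → (14,38,-7)
river: ρ → (-7,32,29)
river: ρ → (29,26,-10)
river: ρ → (-10,34,17)
closes: descent 1, river 14
min |a| on river = 5

5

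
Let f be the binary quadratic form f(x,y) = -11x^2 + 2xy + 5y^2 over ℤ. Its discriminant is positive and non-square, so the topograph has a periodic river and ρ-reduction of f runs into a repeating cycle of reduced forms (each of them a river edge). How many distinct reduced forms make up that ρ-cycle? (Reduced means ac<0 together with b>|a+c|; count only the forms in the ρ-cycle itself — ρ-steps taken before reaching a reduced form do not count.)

D = 224, ⌊√D⌋ = 14
descent: ρ → (5,8,-8)  [lands on river]
river: ρ → (-8,8,5)
river: ρ → (5,12,-4)
river: ρ → (-4,12,5)
ρ-cycle length = 4 (tail of 1 descent step not counted)

4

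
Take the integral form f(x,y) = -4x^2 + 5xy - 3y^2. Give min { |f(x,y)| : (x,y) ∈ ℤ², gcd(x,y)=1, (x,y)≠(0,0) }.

translate: b→3 (≡-5 mod 8), so (4,-5,3)→(4,3,2)
flip: (4,3,2)→(2,-3,4)
translate: b→1 (≡-3 mod 4), so (2,-3,4)→(2,1,3)
reduced (well bottom): (2,1,3) with a≤c, −a<b≤a
well minimum |f| = |-2| = 2 (negative-definite)

2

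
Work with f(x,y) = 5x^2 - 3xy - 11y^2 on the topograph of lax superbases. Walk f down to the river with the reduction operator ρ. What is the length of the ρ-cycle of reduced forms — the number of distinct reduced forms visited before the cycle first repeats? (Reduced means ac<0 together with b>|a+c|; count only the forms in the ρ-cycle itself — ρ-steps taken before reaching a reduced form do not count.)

D = 229, ⌊√D⌋ = 15
descent: ρ → (-11,3,5)
descent: ρ → (5,7,-9)  [lands on river]
river: ρ → (-9,11,3)
river: ρ → (3,13,-5)
river: ρ → (-5,7,9)
river: ρ → (9,11,-3)
river: ρ → (-3,13,5)
ρ-cycle length = 6 (tail of 2 descent steps not counted)

6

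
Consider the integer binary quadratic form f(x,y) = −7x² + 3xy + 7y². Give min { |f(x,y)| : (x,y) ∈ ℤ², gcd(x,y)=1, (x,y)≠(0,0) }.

river: ρ → (7,11,-3)
river: ρ → (-3,13,3)
river: ρ → (3,11,-7)
river: ρ → (-7,3,7)
closes: descent 0, river 4
min |a| on river = 3

3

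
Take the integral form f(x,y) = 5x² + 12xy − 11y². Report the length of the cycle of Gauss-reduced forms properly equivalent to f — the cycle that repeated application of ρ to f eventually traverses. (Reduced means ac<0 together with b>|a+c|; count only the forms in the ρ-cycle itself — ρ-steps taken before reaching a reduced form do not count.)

D = 364, ⌊√D⌋ = 19
river: ρ → (-11,10,6)
river: ρ → (6,14,-7)
river: ρ → (-7,14,6)
river: ρ → (6,10,-11)
river: ρ → (-11,12,5)
river: ρ → (5,18,-2)
river: ρ → (-2,18,5)
river: ρ → (5,12,-11)
ρ-cycle length = 8 (tail of 0 descent steps not counted)

8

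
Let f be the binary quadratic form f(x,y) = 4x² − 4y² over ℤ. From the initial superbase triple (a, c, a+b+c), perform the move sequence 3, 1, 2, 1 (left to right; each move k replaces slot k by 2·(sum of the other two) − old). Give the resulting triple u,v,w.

start (4,-4,0) = (f(1,0),f(0,1),f(1,1))
replace slot 3: 2·(4+(-4)) − 0 = 0 → (4,-4,0)
replace slot 1: 2·((-4)+0) − 4 = -12 → (-12,-4,0)
replace slot 2: 2·((-12)+0) − (-4) = -20 → (-12,-20,0)
replace slot 1: 2·((-20)+0) − (-12) = -28 → (-28,-20,0)

-28,-20,0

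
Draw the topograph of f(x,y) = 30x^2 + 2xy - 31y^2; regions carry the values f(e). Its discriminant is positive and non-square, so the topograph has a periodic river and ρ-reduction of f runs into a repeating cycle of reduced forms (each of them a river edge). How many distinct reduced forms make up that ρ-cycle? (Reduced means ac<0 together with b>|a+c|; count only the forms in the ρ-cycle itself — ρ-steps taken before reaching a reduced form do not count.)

D = 3724, ⌊√D⌋ = 61
river: ρ → (-31,60,1)
river: ρ → (1,60,-31)
river: ρ → (-31,2,30)
river: ρ → (30,58,-3)
river: ρ → (-3,56,49)
river: ρ → (49,42,-10)
river: ρ → (-10,58,9)
river: ρ → (9,50,-34)
river: ρ → (-34,18,25)
river: ρ → (25,32,-27)
river: ρ → (-27,22,30)
river: ρ → (30,38,-19)
river: ρ → (-19,38,30)
river: ρ → (30,22,-27)
river: ρ → (-27,32,25)
river: ρ → (25,18,-34)
river: ρ → (-34,50,9)
river: ρ → (9,58,-10)
river: ρ → (-10,42,49)
river: ρ → (49,56,-3)
river: ρ → (-3,58,30)
river: ρ → (30,2,-31)
ρ-cycle length = 22 (tail of 0 descent steps not counted)

22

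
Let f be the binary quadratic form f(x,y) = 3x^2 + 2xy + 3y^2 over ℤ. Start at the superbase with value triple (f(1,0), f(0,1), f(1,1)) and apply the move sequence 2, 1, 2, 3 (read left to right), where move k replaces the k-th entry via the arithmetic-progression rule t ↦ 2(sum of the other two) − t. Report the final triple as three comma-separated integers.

start (3,3,8) = (f(1,0),f(0,1),f(1,1))
replace slot 2: 2·(3+8) − 3 = 19 → (3,19,8)
replace slot 1: 2·(19+8) − 3 = 51 → (51,19,8)
replace slot 2: 2·(51+8) − 19 = 99 → (51,99,8)
replace slot 3: 2·(51+99) − 8 = 292 → (51,99,292)

51,99,292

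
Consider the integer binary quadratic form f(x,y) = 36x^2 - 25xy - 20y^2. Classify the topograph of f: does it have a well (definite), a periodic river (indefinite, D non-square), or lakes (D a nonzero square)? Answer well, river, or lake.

D = b²−4ac = (-25)² − 4·36·(-20) = 3505
D > 0 non-square ⇒ indefinite ⇒ periodic river

river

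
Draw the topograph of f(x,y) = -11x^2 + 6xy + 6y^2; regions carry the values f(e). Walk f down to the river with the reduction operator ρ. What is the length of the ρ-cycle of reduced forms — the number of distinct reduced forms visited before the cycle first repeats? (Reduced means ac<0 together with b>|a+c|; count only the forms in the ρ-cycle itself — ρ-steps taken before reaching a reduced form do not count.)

D = 300, ⌊√D⌋ = 17
river: ρ → (6,6,-11)
river: ρ → (-11,16,1)
river: ρ → (1,16,-11)
river: ρ → (-11,6,6)
ρ-cycle length = 4 (tail of 0 descent steps not counted)

4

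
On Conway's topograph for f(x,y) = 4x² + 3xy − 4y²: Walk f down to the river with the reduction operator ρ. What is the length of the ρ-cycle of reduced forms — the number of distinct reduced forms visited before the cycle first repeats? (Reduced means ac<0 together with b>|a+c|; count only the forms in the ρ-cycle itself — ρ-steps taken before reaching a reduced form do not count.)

D = 73, ⌊√D⌋ = 8
river: ρ → (-4,5,3)
river: ρ → (3,7,-2)
river: ρ → (-2,5,6)
river: ρ → (6,7,-1)
river: ρ → (-1,7,6)
river: ρ → (6,5,-2)
river: ρ → (-2,7,3)
river: ρ → (3,5,-4)
river: ρ → (-4,3,4)
river: ρ → (4,5,-3)
river: ρ → (-3,7,2)
river: ρ → (2,5,-6)
river: ρ → (-6,7,1)
river: ρ → (1,7,-6)
river: ρ → (-6,5,2)
river: ρ → (2,7,-3)
river: ρ → (-3,5,4)
river: ρ → (4,3,-4)
ρ-cycle length = 18 (tail of 0 descent steps not counted)

18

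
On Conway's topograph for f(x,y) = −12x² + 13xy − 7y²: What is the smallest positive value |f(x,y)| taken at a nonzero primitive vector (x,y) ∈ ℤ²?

translate: b→11 (≡-13 mod 24), so (12,-13,7)→(12,11,6)
flip: (12,11,6)→(6,-11,12)
translate: b→1 (≡-11 mod 12), so (6,-11,12)→(6,1,7)
reduced (well bottom): (6,1,7) with a≤c, −a<b≤a
well minimum |f| = |-6| = 6 (negative-definite)

6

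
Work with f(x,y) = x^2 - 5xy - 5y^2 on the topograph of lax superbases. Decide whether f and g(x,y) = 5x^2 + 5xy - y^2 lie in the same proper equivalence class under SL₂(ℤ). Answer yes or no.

D₁ = 45, D₂ = 45
river cycle of f (length 2): (-5, 5, 1), (1, 5, -5)
river cycle of g (length 2): (-1, 5, 5), (5, 5, -1)
cycles differ ⇒ inequivalent

no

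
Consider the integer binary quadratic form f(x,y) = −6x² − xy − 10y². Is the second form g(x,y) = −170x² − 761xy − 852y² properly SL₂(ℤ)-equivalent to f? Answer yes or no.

D₁ = -239, D₂ = -239
f is negative-definite; reduce −f:
−f: reduced (well bottom): (6,1,10) with a≤c, −a<b≤a
flip sign back: reduced form of f is (-6,-1,-10)
g is negative-definite; reduce −g:
−g: translate: b→81 (≡761 mod 340), so (170,761,852)→(170,81,10)
−g: flip: (170,81,10)→(10,-81,170)
−g: translate: b→-1 (≡-81 mod 20), so (10,-81,170)→(10,-1,6)
−g: flip: (10,-1,6)→(6,1,10)
−g: reduced (well bottom): (6,1,10) with a≤c, −a<b≤a
flip sign back: reduced form of g is (-6,-1,-10)
reduced forms (-6, -1, -10) vs (-6, -1, -10) ⇒ equivalent

yes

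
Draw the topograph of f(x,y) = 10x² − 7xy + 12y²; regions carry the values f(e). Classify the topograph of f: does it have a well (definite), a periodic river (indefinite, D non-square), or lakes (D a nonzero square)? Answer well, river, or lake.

D = b²−4ac = (-7)² − 4·10·12 = -431
D < 0 ⇒ definite ⇒ every region one sign ⇒ single well

well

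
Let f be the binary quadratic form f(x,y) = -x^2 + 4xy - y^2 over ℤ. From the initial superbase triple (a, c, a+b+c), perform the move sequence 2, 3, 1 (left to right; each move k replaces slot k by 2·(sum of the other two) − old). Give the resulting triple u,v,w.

start (-1,-1,2) = (f(1,0),f(0,1),f(1,1))
replace slot 2: 2·((-1)+2) − (-1) = 3 → (-1,3,2)
replace slot 3: 2·((-1)+3) − 2 = 2 → (-1,3,2)
replace slot 1: 2·(3+2) − (-1) = 11 → (11,3,2)

11,3,2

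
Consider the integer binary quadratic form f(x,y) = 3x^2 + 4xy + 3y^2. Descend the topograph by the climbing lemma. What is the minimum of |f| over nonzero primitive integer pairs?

translate: b→-2 (≡4 mod 6), so (3,4,3)→(3,-2,2)
flip: (3,-2,2)→(2,2,3)
reduced (well bottom): (2,2,3) with a≤c, −a<b≤a
well minimum = a = 2

2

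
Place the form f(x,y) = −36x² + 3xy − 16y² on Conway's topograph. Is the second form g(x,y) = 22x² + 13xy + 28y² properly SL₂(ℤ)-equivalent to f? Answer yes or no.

D₁ = -2295, D₂ = -2295
f is negative-definite; reduce −f:
−f: flip: (36,-3,16)→(16,3,36)
−f: reduced (well bottom): (16,3,36) with a≤c, −a<b≤a
flip sign back: reduced form of f is (-16,-3,-36)
g: reduced (well bottom): (22,13,28) with a≤c, −a<b≤a
reduced forms (-16, -3, -36) vs (22, 13, 28) ⇒ inequivalent

no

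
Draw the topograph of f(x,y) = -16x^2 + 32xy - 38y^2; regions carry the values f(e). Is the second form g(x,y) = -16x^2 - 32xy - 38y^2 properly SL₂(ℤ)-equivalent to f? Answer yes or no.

D₁ = -1408, D₂ = -1408
f is negative-definite; reduce −f:
−f: translate: b→0 (≡-32 mod 32), so (16,-32,38)→(16,0,22)
−f: reduced (well bottom): (16,0,22) with a≤c, −a<b≤a
flip sign back: reduced form of f is (-16,0,-22)
g is negative-definite; reduce −g:
−g: translate: b→0 (≡32 mod 32), so (16,32,38)→(16,0,22)
−g: reduced (well bottom): (16,0,22) with a≤c, −a<b≤a
flip sign back: reduced form of g is (-16,0,-22)
reduced forms (-16, 0, -22) vs (-16, 0, -22) ⇒ equivalent

yes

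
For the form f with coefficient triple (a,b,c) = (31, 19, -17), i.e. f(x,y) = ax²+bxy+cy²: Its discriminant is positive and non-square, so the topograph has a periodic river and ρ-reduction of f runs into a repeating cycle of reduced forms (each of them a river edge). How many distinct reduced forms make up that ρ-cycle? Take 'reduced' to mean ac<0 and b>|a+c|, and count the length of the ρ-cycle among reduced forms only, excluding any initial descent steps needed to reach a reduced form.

D = 2469, ⌊√D⌋ = 49
river: ρ → (-17,49,1)
river: ρ → (1,49,-17)
river: ρ → (-17,19,31)
river: ρ → (31,43,-5)
river: ρ → (-5,47,13)
river: ρ → (13,31,-29)
river: ρ → (-29,27,15)
river: ρ → (15,33,-23)
river: ρ → (-23,13,25)
river: ρ → (25,37,-11)
river: ρ → (-11,29,37)
river: ρ → (37,45,-3)
river: ρ → (-3,45,37)
river: ρ → (37,29,-11)
river: ρ → (-11,37,25)
river: ρ → (25,13,-23)
river: ρ → (-23,33,15)
river: ρ → (15,27,-29)
river: ρ → (-29,31,13)
river: ρ → (13,47,-5)
river: ρ → (-5,43,31)
river: ρ → (31,19,-17)
ρ-cycle length = 22 (tail of 0 descent steps not counted)

22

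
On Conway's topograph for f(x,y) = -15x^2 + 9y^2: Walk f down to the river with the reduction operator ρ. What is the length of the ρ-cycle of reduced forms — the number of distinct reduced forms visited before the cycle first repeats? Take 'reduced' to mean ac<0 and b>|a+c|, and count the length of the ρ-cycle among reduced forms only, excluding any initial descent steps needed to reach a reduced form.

D = 540, ⌊√D⌋ = 23
descent: ρ → (9,18,-6)  [lands on river]
river: ρ → (-6,18,9)
ρ-cycle length = 2 (tail of 1 descent step not counted)

2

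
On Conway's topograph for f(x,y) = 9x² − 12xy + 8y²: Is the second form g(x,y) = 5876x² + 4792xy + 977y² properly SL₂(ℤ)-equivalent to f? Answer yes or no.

D₁ = -144, D₂ = -144
f: translate: b→6 (≡-12 mod 18), so (9,-12,8)→(9,6,5)
f: flip: (9,6,5)→(5,-6,9)
f: translate: b→4 (≡-6 mod 10), so (5,-6,9)→(5,4,8)
f: reduced (well bottom): (5,4,8) with a≤c, −a<b≤a
g: flip: (5876,4792,977)→(977,-4792,5876)
g: translate: b→-884 (≡-4792 mod 1954), so (977,-4792,5876)→(977,-884,200)
g: flip: (977,-884,200)→(200,884,977)
g: translate: b→84 (≡884 mod 400), so (200,884,977)→(200,84,9)
g: flip: (200,84,9)→(9,-84,200)
g: translate: b→6 (≡-84 mod 18), so (9,-84,200)→(9,6,5)
g: flip: (9,6,5)→(5,-6,9)
g: translate: b→4 (≡-6 mod 10), so (5,-6,9)→(5,4,8)
g: reduced (well bottom): (5,4,8) with a≤c, −a<b≤a
reduced forms (5, 4, 8) vs (5, 4, 8) ⇒ equivalent

yes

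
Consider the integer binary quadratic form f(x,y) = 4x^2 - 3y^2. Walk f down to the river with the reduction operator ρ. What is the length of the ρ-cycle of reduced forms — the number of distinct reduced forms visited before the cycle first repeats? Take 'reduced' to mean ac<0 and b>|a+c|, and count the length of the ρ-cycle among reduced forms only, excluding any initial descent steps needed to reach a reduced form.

D = 48, ⌊√D⌋ = 6
descent: ρ → (-3,6,1)  [lands on river]
river: ρ → (1,6,-3)
ρ-cycle length = 2 (tail of 1 descent step not counted)

2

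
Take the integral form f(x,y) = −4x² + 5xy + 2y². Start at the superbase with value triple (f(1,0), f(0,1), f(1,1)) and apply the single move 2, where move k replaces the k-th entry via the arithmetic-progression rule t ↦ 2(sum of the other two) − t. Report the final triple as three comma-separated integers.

start (-4,2,3) = (f(1,0),f(0,1),f(1,1))
replace slot 2: 2·((-4)+3) − 2 = -4 → (-4,-4,3)

-4,-4,3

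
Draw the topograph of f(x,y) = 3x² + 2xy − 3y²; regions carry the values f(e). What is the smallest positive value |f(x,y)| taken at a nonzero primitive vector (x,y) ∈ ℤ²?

river: ρ → (-3,4,2)
river: ρ → (2,4,-3)
river: ρ → (-3,2,3)
river: ρ → (3,4,-2)
river: ρ → (-2,4,3)
river: ρ → (3,2,-3)
closes: descent 0, river 6
min |a| on river = 2

2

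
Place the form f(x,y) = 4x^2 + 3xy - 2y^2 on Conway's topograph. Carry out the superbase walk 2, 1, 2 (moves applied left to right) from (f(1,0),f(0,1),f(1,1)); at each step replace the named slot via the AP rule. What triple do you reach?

start (4,-2,5) = (f(1,0),f(0,1),f(1,1))
replace slot 2: 2·(4+5) − (-2) = 20 → (4,20,5)
replace slot 1: 2·(20+5) − 4 = 46 → (46,20,5)
replace slot 2: 2·(46+5) − 20 = 82 → (46,82,5)

46,82,5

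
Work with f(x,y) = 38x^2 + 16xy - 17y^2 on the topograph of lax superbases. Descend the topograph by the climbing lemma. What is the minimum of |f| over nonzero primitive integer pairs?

descent: ρ → (-17,52,2)  [lands on river]
river: ρ → (2,52,-17)
river: ρ → (-17,50,5)
river: ρ → (5,50,-17)
closes: descent 1, river 4
min |a| on river = 2

2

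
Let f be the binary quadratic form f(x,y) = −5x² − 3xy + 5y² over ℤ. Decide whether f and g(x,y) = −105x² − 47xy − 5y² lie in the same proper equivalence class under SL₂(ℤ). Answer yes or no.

D₁ = 109, D₂ = 109
river cycle of f (length 14): (5, 3, -5), (-5, 7, 3), (3, 5, -7), (-7, 9, 1), (1, 9, -7), (-7, 5, 3), (3, 7, -5), (-5, 3, 5), (5, 7, -3), (-3, 5, 7), … (4 more)
river cycle of g (length 14): (-5, 7, 3), (3, 5, -7), (-7, 9, 1), (1, 9, -7), (-7, 5, 3), (3, 7, -5), (-5, 3, 5), (5, 7, -3), (-3, 5, 7), (7, 9, -1), … (4 more)
cycles coincide ⇒ equivalent

yes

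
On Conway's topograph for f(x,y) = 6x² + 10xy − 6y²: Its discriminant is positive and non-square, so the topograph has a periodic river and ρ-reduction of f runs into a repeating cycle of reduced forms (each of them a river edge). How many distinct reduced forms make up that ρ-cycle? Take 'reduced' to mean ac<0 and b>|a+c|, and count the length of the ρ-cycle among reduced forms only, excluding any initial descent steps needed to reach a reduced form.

D = 244, ⌊√D⌋ = 15
river: ρ → (-6,14,2)
river: ρ → (2,14,-6)
river: ρ → (-6,10,6)
river: ρ → (6,14,-2)
river: ρ → (-2,14,6)
river: ρ → (6,10,-6)
ρ-cycle length = 6 (tail of 0 descent steps not counted)

6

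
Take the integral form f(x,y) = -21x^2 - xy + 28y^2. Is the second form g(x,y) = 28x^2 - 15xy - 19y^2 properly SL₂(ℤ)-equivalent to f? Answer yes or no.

D₁ = 2353, D₂ = 2353
river cycle of f (length 30): (-21, 41, 8), (8, 39, -26), (-26, 13, 21), (21, 29, -18), (-18, 43, 7), (7, 41, -24), (-24, 7, 24), (24, 41, -7), (-7, 43, 18), (18, 29, -21), … (20 more)
river cycle of g (length 30): (-19, 15, 28), (28, 41, -6), (-6, 43, 21), (21, 41, -8), (-8, 39, 26), (26, 13, -21), (-21, 29, 18), (18, 43, -7), (-7, 41, 24), (24, 7, -24), … (20 more)
cycles differ ⇒ inequivalent

no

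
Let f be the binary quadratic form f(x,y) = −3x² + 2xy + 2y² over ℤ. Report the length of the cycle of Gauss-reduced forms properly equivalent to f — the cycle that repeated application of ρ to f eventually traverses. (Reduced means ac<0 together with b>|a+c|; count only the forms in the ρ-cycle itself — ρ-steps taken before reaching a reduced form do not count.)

D = 28, ⌊√D⌋ = 5
river: ρ → (2,2,-3)
river: ρ → (-3,4,1)
river: ρ → (1,4,-3)
river: ρ → (-3,2,2)
ρ-cycle length = 4 (tail of 0 descent steps not counted)

4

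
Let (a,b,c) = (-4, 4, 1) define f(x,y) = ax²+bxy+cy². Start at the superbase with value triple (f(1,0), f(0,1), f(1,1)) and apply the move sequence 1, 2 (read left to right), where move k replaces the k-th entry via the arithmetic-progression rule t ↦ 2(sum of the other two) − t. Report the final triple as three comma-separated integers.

start (-4,1,1) = (f(1,0),f(0,1),f(1,1))
replace slot 1: 2·(1+1) − (-4) = 8 → (8,1,1)
replace slot 2: 2·(8+1) − 1 = 17 → (8,17,1)

8,17,1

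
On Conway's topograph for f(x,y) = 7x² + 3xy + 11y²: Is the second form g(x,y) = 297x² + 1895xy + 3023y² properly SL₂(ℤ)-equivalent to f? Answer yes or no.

D₁ = -299, D₂ = -299
f: reduced (well bottom): (7,3,11) with a≤c, −a<b≤a
g: translate: b→113 (≡1895 mod 594), so (297,1895,3023)→(297,113,11)
g: flip: (297,113,11)→(11,-113,297)
g: translate: b→-3 (≡-113 mod 22), so (11,-113,297)→(11,-3,7)
g: flip: (11,-3,7)→(7,3,11)
g: reduced (well bottom): (7,3,11) with a≤c, −a<b≤a
reduced forms (7, 3, 11) vs (7, 3, 11) ⇒ equivalent

yes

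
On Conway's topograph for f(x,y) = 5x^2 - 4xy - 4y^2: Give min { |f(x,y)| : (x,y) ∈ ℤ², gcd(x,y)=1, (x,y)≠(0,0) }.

descent: ρ → (-4,4,5)  [lands on river]
river: ρ → (5,6,-3)
river: ρ → (-3,6,5)
river: ρ → (5,4,-4)
closes: descent 1, river 4
min |a| on river = 3

3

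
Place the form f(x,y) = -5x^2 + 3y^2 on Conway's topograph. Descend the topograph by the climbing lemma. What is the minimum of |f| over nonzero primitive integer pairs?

descent: ρ → (3,6,-2)  [lands on river]
river: ρ → (-2,6,3)
closes: descent 1, river 2
min |a| on river = 2

2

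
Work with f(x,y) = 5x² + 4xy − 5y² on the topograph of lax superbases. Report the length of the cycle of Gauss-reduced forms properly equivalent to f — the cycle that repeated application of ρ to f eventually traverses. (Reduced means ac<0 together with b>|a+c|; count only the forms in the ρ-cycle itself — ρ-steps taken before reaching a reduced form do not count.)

D = 116, ⌊√D⌋ = 10
river: ρ → (-5,6,4)
river: ρ → (4,10,-1)
river: ρ → (-1,10,4)
river: ρ → (4,6,-5)
river: ρ → (-5,4,5)
river: ρ → (5,6,-4)
river: ρ → (-4,10,1)
river: ρ → (1,10,-4)
river: ρ → (-4,6,5)
river: ρ → (5,4,-5)
ρ-cycle length = 10 (tail of 0 descent steps not counted)

10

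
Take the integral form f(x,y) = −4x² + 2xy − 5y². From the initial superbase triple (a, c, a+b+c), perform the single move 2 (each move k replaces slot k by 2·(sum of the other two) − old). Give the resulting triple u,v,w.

start (-4,-5,-7) = (f(1,0),f(0,1),f(1,1))
replace slot 2: 2·((-4)+(-7)) − (-5) = -17 → (-4,-17,-7)

-4,-17,-7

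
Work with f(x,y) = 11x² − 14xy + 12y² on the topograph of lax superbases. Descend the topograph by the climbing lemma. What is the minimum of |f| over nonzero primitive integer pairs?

translate: b→8 (≡-14 mod 22), so (11,-14,12)→(11,8,9)
flip: (11,8,9)→(9,-8,11)
reduced (well bottom): (9,-8,11) with a≤c, −a<b≤a
well minimum = a = 9

9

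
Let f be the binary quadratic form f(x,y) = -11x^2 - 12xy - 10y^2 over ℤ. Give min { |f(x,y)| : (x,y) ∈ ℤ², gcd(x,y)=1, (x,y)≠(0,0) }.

translate: b→-10 (≡12 mod 22), so (11,12,10)→(11,-10,9)
flip: (11,-10,9)→(9,10,11)
translate: b→-8 (≡10 mod 18), so (9,10,11)→(9,-8,10)
reduced (well bottom): (9,-8,10) with a≤c, −a<b≤a
well minimum |f| = |-9| = 9 (negative-definite)

9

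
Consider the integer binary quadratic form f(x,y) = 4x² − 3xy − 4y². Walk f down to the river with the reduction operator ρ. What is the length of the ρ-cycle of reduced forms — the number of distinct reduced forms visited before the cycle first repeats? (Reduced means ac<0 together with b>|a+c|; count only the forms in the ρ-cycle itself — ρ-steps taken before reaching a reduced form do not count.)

D = 73, ⌊√D⌋ = 8
descent: ρ → (-4,3,4)  [lands on river]
river: ρ → (4,5,-3)
river: ρ → (-3,7,2)
river: ρ → (2,5,-6)
river: ρ → (-6,7,1)
river: ρ → (1,7,-6)
river: ρ → (-6,5,2)
river: ρ → (2,7,-3)
river: ρ → (-3,5,4)
river: ρ → (4,3,-4)
river: ρ → (-4,5,3)
river: ρ → (3,7,-2)
river: ρ → (-2,5,6)
river: ρ → (6,7,-1)
river: ρ → (-1,7,6)
river: ρ → (6,5,-2)
river: ρ → (-2,7,3)
river: ρ → (3,5,-4)
ρ-cycle length = 18 (tail of 1 descent step not counted)

18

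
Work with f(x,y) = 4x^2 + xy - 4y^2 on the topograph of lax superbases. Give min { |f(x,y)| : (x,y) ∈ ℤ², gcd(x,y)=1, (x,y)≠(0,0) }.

river: ρ → (-4,7,1)
river: ρ → (1,7,-4)
river: ρ → (-4,1,4)
river: ρ → (4,7,-1)
river: ρ → (-1,7,4)
river: ρ → (4,1,-4)
closes: descent 0, river 6
min |a| on river = 1

1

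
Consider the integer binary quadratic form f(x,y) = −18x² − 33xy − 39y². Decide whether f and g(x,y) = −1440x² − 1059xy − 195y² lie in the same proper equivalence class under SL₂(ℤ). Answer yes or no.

D₁ = -1719, D₂ = -1719
f is negative-definite; reduce −f:
−f: translate: b→-3 (≡33 mod 36), so (18,33,39)→(18,-3,24)
−f: reduced (well bottom): (18,-3,24) with a≤c, −a<b≤a
flip sign back: reduced form of f is (-18,3,-24)
g is negative-definite; reduce −g:
−g: flip: (1440,1059,195)→(195,-1059,1440)
−g: translate: b→111 (≡-1059 mod 390), so (195,-1059,1440)→(195,111,18)
−g: flip: (195,111,18)→(18,-111,195)
−g: translate: b→-3 (≡-111 mod 36), so (18,-111,195)→(18,-3,24)
−g: reduced (well bottom): (18,-3,24) with a≤c, −a<b≤a
flip sign back: reduced form of g is (-18,3,-24)
reduced forms (-18, 3, -24) vs (-18, 3, -24) ⇒ equivalent

yes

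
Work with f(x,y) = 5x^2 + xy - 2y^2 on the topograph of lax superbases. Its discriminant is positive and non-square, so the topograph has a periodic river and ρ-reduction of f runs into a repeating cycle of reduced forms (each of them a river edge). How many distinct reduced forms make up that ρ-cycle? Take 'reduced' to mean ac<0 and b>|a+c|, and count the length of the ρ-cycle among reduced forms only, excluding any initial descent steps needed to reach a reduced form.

D = 41, ⌊√D⌋ = 6
descent: ρ → (-2,3,4)  [lands on river]
river: ρ → (4,5,-1)
river: ρ → (-1,5,4)
river: ρ → (4,3,-2)
river: ρ → (-2,5,2)
river: ρ → (2,3,-4)
river: ρ → (-4,5,1)
river: ρ → (1,5,-4)
river: ρ → (-4,3,2)
river: ρ → (2,5,-2)
ρ-cycle length = 10 (tail of 1 descent step not counted)

10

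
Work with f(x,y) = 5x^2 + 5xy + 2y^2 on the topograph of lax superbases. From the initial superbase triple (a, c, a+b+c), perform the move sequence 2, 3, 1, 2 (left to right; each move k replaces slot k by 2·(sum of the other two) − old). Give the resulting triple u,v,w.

start (5,2,12) = (f(1,0),f(0,1),f(1,1))
replace slot 2: 2·(5+12) − 2 = 32 → (5,32,12)
replace slot 3: 2·(5+32) − 12 = 62 → (5,32,62)
replace slot 1: 2·(32+62) − 5 = 183 → (183,32,62)
replace slot 2: 2·(183+62) − 32 = 458 → (183,458,62)

183,458,62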